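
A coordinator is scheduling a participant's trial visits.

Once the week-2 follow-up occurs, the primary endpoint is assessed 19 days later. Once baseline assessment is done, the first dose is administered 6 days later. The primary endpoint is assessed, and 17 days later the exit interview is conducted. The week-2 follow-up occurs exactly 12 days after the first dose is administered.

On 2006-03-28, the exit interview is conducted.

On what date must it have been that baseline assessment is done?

2006-02-02

The exit interview is conducted: Mar 28, 2006.
The primary endpoint is assessed: Mar 28, 2006 − 17 days = Mar 11, 2006.
The week-2 follow-up occurs: Mar 11, 2006 − 19 days = Feb 20, 2006.
The first dose is administered: Feb 20, 2006 − 12 days = Feb 8, 2006.
Baseline assessment is done: Feb 8, 2006 − 6 days = Feb 2, 2006.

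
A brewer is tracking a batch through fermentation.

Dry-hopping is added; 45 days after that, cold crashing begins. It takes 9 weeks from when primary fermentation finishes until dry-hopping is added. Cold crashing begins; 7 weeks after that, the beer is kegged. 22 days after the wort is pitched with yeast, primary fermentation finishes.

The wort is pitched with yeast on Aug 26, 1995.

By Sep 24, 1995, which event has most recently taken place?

The wort is pitched with yeast: Aug 26, 1995.
Primary fermentation finishes: Aug 26, 1995 + 22 days = Sep 17, 1995.
Dry-hopping is added: Sep 17, 1995 + 9 weeks = Nov 19, 1995.
Cold crashing begins: Nov 19, 1995 + 45 days = Jan 3, 1996.
The beer is kegged: Jan 3, 1996 + 7 weeks = Feb 21, 1996.
Sep 24, 1995 falls between when primary fermentation finishes (Sep 17, 1995) and when dry-hopping is added (Nov 19, 1995).

Primary fermentation finishes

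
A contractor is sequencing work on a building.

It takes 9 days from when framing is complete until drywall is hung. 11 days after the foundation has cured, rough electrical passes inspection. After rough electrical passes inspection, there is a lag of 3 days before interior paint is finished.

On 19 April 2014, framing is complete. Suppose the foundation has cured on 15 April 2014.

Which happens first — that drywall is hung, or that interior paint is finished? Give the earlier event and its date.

Framing is complete: Apr 19, 2014.
Drywall is hung: Apr 19, 2014 + 9 days = Apr 28, 2014.
The foundation has cured: Apr 15, 2014.
Rough electrical passes inspection: Apr 15, 2014 + 11 days = Apr 26, 2014.
Interior paint is finished: Apr 26, 2014 + 3 days = Apr 29, 2014.
Comparing: drywall is hung on Apr 28, 2014 vs interior paint is finished on Apr 29, 2014. Earlier: drywall is hung.

Drywall is hung — 28 April 2014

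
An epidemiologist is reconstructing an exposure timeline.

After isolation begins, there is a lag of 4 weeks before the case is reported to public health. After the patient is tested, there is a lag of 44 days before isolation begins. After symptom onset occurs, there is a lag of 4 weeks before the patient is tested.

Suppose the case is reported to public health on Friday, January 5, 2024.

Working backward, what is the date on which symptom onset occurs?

The case is reported to public health: Jan 5, 2024.
Isolation begins: Jan 5, 2024 − 4 weeks = Dec 8, 2023.
The patient is tested: Dec 8, 2023 − 44 days = Oct 25, 2023.
Symptom onset occurs: Oct 25, 2023 − 4 weeks = Sep 27, 2023.

Wednesday, September 27, 2023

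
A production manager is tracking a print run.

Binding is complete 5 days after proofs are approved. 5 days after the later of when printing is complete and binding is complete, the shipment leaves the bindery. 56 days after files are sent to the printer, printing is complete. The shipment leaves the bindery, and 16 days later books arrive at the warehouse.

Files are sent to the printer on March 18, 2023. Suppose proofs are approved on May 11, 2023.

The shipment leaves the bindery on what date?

May 21, 2023

Files are sent to the printer: Mar 18, 2023.
Printing is complete: Mar 18, 2023 + 56 days = May 13, 2023.
Proofs are approved: May 11, 2023.
Binding is complete: May 11, 2023 + 5 days = May 16, 2023.
Both prerequisites met — printing is complete (May 13, 2023), binding is complete (May 16, 2023); the later is May 16, 2023.
The shipment leaves the bindery: May 16, 2023 + 5 days = May 21, 2023.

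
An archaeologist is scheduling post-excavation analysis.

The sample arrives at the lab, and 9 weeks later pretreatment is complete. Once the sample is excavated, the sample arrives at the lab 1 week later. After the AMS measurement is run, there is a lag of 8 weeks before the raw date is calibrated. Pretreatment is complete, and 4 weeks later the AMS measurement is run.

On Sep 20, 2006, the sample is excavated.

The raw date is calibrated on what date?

The sample is excavated: Sep 20, 2006.
The sample arrives at the lab: Sep 20, 2006 + 1 week = Sep 27, 2006.
Pretreatment is complete: Sep 27, 2006 + 9 weeks = Nov 29, 2006.
The AMS measurement is run: Nov 29, 2006 + 4 weeks = Dec 27, 2006.
The raw date is calibrated: Dec 27, 2006 + 8 weeks = Feb 21, 2007.

Feb 21, 2007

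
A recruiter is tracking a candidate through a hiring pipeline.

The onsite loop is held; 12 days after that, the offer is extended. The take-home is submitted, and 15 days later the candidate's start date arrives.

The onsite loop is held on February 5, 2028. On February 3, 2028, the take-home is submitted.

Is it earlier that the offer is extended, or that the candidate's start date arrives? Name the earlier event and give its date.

The offer is extended — February 17, 2028

The onsite loop is held: Feb 5, 2028.
The offer is extended: Feb 5, 2028 + 12 days = Feb 17, 2028.
The take-home is submitted: Feb 3, 2028.
The candidate's start date arrives: Feb 3, 2028 + 15 days = Feb 18, 2028.
Comparing: the offer is extended on Feb 17, 2028 vs the candidate's start date arrives on Feb 18, 2028. Earlier: the offer is extended.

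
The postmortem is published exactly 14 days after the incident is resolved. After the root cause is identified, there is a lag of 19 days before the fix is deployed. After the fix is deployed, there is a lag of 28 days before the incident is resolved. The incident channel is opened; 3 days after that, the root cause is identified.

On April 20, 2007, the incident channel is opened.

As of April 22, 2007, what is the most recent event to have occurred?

The incident channel is opened

The incident channel is opened: Apr 20, 2007.
The root cause is identified: Apr 20, 2007 + 3 days = Apr 23, 2007.
The fix is deployed: Apr 23, 2007 + 19 days = May 12, 2007.
The incident is resolved: May 12, 2007 + 28 days = Jun 9, 2007.
The postmortem is published: Jun 9, 2007 + 14 days = Jun 23, 2007.
Apr 22, 2007 falls between when the incident channel is opened (Apr 20, 2007) and when the root cause is identified (Apr 23, 2007).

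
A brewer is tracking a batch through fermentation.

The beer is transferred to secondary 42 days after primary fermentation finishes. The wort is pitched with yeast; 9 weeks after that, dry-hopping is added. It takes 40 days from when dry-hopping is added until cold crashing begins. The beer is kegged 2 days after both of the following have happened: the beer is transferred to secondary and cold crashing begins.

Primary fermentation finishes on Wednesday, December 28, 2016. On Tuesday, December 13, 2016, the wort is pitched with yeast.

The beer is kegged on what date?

Primary fermentation finishes: Dec 28, 2016.
The beer is transferred to secondary: Dec 28, 2016 + 42 days = Feb 8, 2017.
The wort is pitched with yeast: Dec 13, 2016.
Dry-hopping is added: Dec 13, 2016 + 9 weeks = Feb 14, 2017.
Cold crashing begins: Feb 14, 2017 + 40 days = Mar 26, 2017.
Both prerequisites met — the beer is transferred to secondary (Feb 8, 2017), cold crashing begins (Mar 26, 2017); the later is Mar 26, 2017.
The beer is kegged: Mar 26, 2017 + 2 days = Mar 28, 2017.

Tuesday, March 28, 2017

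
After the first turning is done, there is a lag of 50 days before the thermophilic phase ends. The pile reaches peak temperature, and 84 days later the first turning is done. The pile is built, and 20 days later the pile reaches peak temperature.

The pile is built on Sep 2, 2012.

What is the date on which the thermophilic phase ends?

Feb 3, 2013

The pile is built: Sep 2, 2012.
The pile reaches peak temperature: Sep 2, 2012 + 20 days = Sep 22, 2012.
The first turning is done: Sep 22, 2012 + 84 days = Dec 15, 2012.
The thermophilic phase ends: Dec 15, 2012 + 50 days = Feb 3, 2013.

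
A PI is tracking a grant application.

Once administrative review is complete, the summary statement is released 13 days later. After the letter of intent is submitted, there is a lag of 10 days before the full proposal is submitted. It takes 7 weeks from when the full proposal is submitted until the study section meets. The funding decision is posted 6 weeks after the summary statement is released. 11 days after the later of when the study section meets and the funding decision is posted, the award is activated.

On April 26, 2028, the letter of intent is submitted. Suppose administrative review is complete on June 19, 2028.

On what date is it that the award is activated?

August 24, 2028

The letter of intent is submitted: Apr 26, 2028.
The full proposal is submitted: Apr 26, 2028 + 10 days = May 6, 2028.
The study section meets: May 6, 2028 + 7 weeks = Jun 24, 2028.
Administrative review is complete: Jun 19, 2028.
The summary statement is released: Jun 19, 2028 + 13 days = Jul 2, 2028.
The funding decision is posted: Jul 2, 2028 + 6 weeks = Aug 13, 2028.
Both prerequisites met — the study section meets (Jun 24, 2028), the funding decision is posted (Aug 13, 2028); the later is Aug 13, 2028.
The award is activated: Aug 13, 2028 + 11 days = Aug 24, 2028.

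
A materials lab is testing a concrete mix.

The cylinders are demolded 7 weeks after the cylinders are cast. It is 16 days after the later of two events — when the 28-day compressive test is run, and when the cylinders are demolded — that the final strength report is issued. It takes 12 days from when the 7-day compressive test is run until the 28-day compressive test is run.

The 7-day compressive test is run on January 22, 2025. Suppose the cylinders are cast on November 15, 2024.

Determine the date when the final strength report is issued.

The 7-day compressive test is run: Jan 22, 2025.
The 28-day compressive test is run: Jan 22, 2025 + 12 days = Feb 3, 2025.
The cylinders are cast: Nov 15, 2024.
The cylinders are demolded: Nov 15, 2024 + 7 weeks = Jan 3, 2025.
Both prerequisites met — the 28-day compressive test is run (Feb 3, 2025), the cylinders are demolded (Jan 3, 2025); the later is Feb 3, 2025.
The final strength report is issued: Feb 3, 2025 + 16 days = Feb 19, 2025.

February 19, 2025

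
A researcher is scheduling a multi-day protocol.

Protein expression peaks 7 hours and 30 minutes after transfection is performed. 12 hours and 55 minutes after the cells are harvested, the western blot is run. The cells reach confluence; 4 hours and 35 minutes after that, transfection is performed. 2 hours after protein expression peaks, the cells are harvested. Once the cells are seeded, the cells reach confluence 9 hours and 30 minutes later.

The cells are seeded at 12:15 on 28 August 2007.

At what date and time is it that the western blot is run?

The cells are seeded: 12:15 Aug 28, 2007.
The cells reach confluence: 12:15 Aug 28, 2007 + 9h30m = 21:45 Aug 28, 2007.
Transfection is performed: 21:45 Aug 28, 2007 + 4h35m = 02:20 Aug 29, 2007.
Protein expression peaks: 02:20 Aug 29, 2007 + 7h30m = 09:50 Aug 29, 2007.
The cells are harvested: 09:50 Aug 29, 2007 + 2h = 11:50 Aug 29, 2007.
The western blot is run: 11:50 Aug 29, 2007 + 12h55m = 00:45 Aug 30, 2007.

00:45 on 30 August 2007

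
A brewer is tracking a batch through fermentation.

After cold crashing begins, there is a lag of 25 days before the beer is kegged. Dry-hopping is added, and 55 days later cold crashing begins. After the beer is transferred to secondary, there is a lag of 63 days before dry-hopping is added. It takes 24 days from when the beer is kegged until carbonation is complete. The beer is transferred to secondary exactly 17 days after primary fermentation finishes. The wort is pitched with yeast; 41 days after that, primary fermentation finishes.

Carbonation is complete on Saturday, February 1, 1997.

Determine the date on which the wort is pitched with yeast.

Friday, June 21, 1996

Carbonation is complete: Feb 1, 1997.
The beer is kegged: Feb 1, 1997 − 24 days = Jan 8, 1997.
Cold crashing begins: Jan 8, 1997 − 25 days = Dec 14, 1996.
Dry-hopping is added: Dec 14, 1996 − 55 days = Oct 20, 1996.
The beer is transferred to secondary: Oct 20, 1996 − 63 days = Aug 18, 1996.
Primary fermentation finishes: Aug 18, 1996 − 17 days = Aug 1, 1996.
The wort is pitched with yeast: Aug 1, 1996 − 41 days = Jun 21, 1996.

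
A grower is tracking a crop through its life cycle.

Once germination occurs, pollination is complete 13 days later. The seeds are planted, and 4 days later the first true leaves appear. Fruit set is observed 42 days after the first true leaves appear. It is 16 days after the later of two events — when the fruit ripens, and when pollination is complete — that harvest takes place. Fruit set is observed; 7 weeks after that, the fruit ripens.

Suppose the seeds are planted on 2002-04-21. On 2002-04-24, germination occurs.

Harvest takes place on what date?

The seeds are planted: Apr 21, 2002.
The first true leaves appear: Apr 21, 2002 + 4 days = Apr 25, 2002.
Fruit set is observed: Apr 25, 2002 + 42 days = Jun 6, 2002.
The fruit ripens: Jun 6, 2002 + 7 weeks = Jul 25, 2002.
Germination occurs: Apr 24, 2002.
Pollination is complete: Apr 24, 2002 + 13 days = May 7, 2002.
Both prerequisites met — the fruit ripens (Jul 25, 2002), pollination is complete (May 7, 2002); the later is Jul 25, 2002.
Harvest takes place: Jul 25, 2002 + 16 days = Aug 10, 2002.

2002-08-10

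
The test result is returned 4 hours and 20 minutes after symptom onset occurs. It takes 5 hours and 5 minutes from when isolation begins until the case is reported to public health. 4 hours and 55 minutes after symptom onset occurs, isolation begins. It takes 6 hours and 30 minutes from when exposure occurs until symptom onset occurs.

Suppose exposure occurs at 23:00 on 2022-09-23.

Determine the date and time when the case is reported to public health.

Exposure occurs: 23:00 Sep 23, 2022.
Symptom onset occurs: 23:00 Sep 23, 2022 + 6h30m = 05:30 Sep 24, 2022.
Isolation begins: 05:30 Sep 24, 2022 + 4h55m = 10:25 Sep 24, 2022.
The case is reported to public health: 10:25 Sep 24, 2022 + 5h05m = 15:30 Sep 24, 2022.

15:30 on 2022-09-24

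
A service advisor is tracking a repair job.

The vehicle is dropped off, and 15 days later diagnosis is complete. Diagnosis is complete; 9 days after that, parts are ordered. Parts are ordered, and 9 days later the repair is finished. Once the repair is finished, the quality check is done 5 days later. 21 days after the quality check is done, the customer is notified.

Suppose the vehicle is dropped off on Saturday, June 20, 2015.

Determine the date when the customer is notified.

The vehicle is dropped off: Jun 20, 2015.
Diagnosis is complete: Jun 20, 2015 + 15 days = Jul 5, 2015.
Parts are ordered: Jul 5, 2015 + 9 days = Jul 14, 2015.
The repair is finished: Jul 14, 2015 + 9 days = Jul 23, 2015.
The quality check is done: Jul 23, 2015 + 5 days = Jul 28, 2015.
The customer is notified: Jul 28, 2015 + 21 days = Aug 18, 2015.

Tuesday, August 18, 2015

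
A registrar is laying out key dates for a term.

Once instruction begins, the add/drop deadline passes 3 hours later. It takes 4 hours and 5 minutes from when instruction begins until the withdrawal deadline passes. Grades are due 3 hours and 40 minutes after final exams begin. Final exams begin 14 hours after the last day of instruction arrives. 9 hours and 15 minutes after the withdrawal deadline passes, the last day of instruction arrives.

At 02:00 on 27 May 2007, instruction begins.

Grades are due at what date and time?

Instruction begins: 02:00 May 27, 2007.
The withdrawal deadline passes: 02:00 May 27, 2007 + 4h05m = 06:05 May 27, 2007.
The last day of instruction arrives: 06:05 May 27, 2007 + 9h15m = 15:20 May 27, 2007.
Final exams begin: 15:20 May 27, 2007 + 14h = 05:20 May 28, 2007.
Grades are due: 05:20 May 28, 2007 + 3h40m = 09:00 May 28, 2007.

09:00 on 28 May 2007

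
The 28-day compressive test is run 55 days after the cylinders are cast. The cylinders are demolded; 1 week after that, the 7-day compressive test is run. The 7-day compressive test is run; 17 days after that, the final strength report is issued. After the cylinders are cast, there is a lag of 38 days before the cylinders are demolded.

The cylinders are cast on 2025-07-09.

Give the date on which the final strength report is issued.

2025-09-09

The cylinders are cast: Jul 9, 2025.
The cylinders are demolded: Jul 9, 2025 + 38 days = Aug 16, 2025.
The 7-day compressive test is run: Aug 16, 2025 + 1 week = Aug 23, 2025.
The final strength report is issued: Aug 23, 2025 + 17 days = Sep 9, 2025.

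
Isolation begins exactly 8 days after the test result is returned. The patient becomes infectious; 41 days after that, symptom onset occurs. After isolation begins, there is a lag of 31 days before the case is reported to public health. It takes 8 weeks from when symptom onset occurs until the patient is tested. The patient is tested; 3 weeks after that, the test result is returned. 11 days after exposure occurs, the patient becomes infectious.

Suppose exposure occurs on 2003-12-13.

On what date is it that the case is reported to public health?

Exposure occurs: Dec 13, 2003.
The patient becomes infectious: Dec 13, 2003 + 11 days = Dec 24, 2003.
Symptom onset occurs: Dec 24, 2003 + 41 days = Feb 3, 2004.
The patient is tested: Feb 3, 2004 + 8 weeks = Mar 30, 2004.
The test result is returned: Mar 30, 2004 + 3 weeks = Apr 20, 2004.
Isolation begins: Apr 20, 2004 + 8 days = Apr 28, 2004.
The case is reported to public health: Apr 28, 2004 + 31 days = May 29, 2004.

2004-05-29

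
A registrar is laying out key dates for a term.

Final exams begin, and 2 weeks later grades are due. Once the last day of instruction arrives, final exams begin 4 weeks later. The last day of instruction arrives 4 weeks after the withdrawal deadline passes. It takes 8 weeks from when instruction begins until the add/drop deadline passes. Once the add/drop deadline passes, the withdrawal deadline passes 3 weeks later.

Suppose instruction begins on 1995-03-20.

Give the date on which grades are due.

1995-08-14

Instruction begins: Mar 20, 1995.
The add/drop deadline passes: Mar 20, 1995 + 8 weeks = May 15, 1995.
The withdrawal deadline passes: May 15, 1995 + 3 weeks = Jun 5, 1995.
The last day of instruction arrives: Jun 5, 1995 + 4 weeks = Jul 3, 1995.
Final exams begin: Jul 3, 1995 + 4 weeks = Jul 31, 1995.
Grades are due: Jul 31, 1995 + 2 weeks = Aug 14, 1995.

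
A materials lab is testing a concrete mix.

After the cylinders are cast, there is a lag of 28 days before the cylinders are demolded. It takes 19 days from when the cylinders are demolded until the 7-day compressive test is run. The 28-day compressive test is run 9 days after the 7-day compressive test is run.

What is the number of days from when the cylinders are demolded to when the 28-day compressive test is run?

Causal path: the cylinders are demolded → the 7-day compressive test is run → the 28-day compressive test is run.
Total delay along the path: 19 + 9 = 28 days.

28 days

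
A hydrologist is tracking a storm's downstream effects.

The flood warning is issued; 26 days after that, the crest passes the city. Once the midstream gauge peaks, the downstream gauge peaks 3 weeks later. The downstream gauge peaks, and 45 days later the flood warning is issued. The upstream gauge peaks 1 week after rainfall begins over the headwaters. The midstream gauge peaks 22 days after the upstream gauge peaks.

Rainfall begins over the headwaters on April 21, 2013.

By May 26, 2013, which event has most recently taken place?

Rainfall begins over the headwaters: Apr 21, 2013.
The upstream gauge peaks: Apr 21, 2013 + 1 week = Apr 28, 2013.
The midstream gauge peaks: Apr 28, 2013 + 22 days = May 20, 2013.
The downstream gauge peaks: May 20, 2013 + 3 weeks = Jun 10, 2013.
The flood warning is issued: Jun 10, 2013 + 45 days = Jul 25, 2013.
The crest passes the city: Jul 25, 2013 + 26 days = Aug 20, 2013.
May 26, 2013 falls between when the midstream gauge peaks (May 20, 2013) and when the downstream gauge peaks (Jun 10, 2013).

The midstream gauge peaks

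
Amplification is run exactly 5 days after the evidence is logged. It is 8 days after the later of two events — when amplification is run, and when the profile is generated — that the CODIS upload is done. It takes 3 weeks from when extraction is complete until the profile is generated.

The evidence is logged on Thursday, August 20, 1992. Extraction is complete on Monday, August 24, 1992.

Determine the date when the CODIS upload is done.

The evidence is logged: Aug 20, 1992.
Amplification is run: Aug 20, 1992 + 5 days = Aug 25, 1992.
Extraction is complete: Aug 24, 1992.
The profile is generated: Aug 24, 1992 + 3 weeks = Sep 14, 1992.
Both prerequisites met — amplification is run (Aug 25, 1992), the profile is generated (Sep 14, 1992); the later is Sep 14, 1992.
The CODIS upload is done: Sep 14, 1992 + 8 days = Sep 22, 1992.

Tuesday, September 22, 1992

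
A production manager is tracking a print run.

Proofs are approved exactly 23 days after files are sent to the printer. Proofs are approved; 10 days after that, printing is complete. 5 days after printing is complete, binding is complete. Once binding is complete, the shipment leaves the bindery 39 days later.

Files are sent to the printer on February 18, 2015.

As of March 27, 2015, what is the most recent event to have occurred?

Files are sent to the printer: Feb 18, 2015.
Proofs are approved: Feb 18, 2015 + 23 days = Mar 13, 2015.
Printing is complete: Mar 13, 2015 + 10 days = Mar 23, 2015.
Binding is complete: Mar 23, 2015 + 5 days = Mar 28, 2015.
The shipment leaves the bindery: Mar 28, 2015 + 39 days = May 6, 2015.
Mar 27, 2015 falls between when printing is complete (Mar 23, 2015) and when binding is complete (Mar 28, 2015).

Printing is complete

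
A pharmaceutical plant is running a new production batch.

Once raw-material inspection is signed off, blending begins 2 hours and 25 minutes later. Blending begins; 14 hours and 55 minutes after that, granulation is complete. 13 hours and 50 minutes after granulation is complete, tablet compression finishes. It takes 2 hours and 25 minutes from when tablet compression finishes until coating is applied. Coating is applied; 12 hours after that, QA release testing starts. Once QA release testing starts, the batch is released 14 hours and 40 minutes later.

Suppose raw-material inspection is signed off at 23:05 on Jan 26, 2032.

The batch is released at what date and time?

11:20 on Jan 29, 2032

Raw-material inspection is signed off: 23:05 Jan 26, 2032.
Blending begins: 23:05 Jan 26, 2032 + 2h25m = 01:30 Jan 27, 2032.
Granulation is complete: 01:30 Jan 27, 2032 + 14h55m = 16:25 Jan 27, 2032.
Tablet compression finishes: 16:25 Jan 27, 2032 + 13h50m = 06:15 Jan 28, 2032.
Coating is applied: 06:15 Jan 28, 2032 + 2h25m = 08:40 Jan 28, 2032.
QA release testing starts: 08:40 Jan 28, 2032 + 12h = 20:40 Jan 28, 2032.
The batch is released: 20:40 Jan 28, 2032 + 14h40m = 11:20 Jan 29, 2032.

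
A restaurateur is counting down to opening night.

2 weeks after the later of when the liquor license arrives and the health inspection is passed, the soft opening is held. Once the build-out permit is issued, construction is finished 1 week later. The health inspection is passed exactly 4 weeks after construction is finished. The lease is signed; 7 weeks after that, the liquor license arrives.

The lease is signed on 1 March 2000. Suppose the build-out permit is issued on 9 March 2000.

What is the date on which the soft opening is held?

The lease is signed: Mar 1, 2000.
The liquor license arrives: Mar 1, 2000 + 7 weeks = Apr 19, 2000.
The build-out permit is issued: Mar 9, 2000.
Construction is finished: Mar 9, 2000 + 1 week = Mar 16, 2000.
The health inspection is passed: Mar 16, 2000 + 4 weeks = Apr 13, 2000.
Both prerequisites met — the liquor license arrives (Apr 19, 2000), the health inspection is passed (Apr 13, 2000); the later is Apr 19, 2000.
The soft opening is held: Apr 19, 2000 + 2 weeks = May 3, 2000.

3 May 2000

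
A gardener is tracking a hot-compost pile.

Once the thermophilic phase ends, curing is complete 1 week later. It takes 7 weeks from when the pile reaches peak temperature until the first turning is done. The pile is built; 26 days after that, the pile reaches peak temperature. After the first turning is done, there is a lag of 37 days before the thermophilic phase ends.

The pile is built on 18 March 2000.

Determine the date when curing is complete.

15 July 2000

The pile is built: Mar 18, 2000.
The pile reaches peak temperature: Mar 18, 2000 + 26 days = Apr 13, 2000.
The first turning is done: Apr 13, 2000 + 7 weeks = Jun 1, 2000.
The thermophilic phase ends: Jun 1, 2000 + 37 days = Jul 8, 2000.
Curing is complete: Jul 8, 2000 + 1 week = Jul 15, 2000.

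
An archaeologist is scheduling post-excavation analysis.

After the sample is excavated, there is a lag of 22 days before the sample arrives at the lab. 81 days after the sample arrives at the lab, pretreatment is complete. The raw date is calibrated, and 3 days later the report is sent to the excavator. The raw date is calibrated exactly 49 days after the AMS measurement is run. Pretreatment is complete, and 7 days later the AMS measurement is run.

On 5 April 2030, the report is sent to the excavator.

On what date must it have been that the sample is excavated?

The report is sent to the excavator: Apr 5, 2030.
The raw date is calibrated: Apr 5, 2030 − 3 days = Apr 2, 2030.
The AMS measurement is run: Apr 2, 2030 − 49 days = Feb 12, 2030.
Pretreatment is complete: Feb 12, 2030 − 7 days = Feb 5, 2030.
The sample arrives at the lab: Feb 5, 2030 − 81 days = Nov 16, 2029.
The sample is excavated: Nov 16, 2029 − 22 days = Oct 25, 2029.

25 October 2029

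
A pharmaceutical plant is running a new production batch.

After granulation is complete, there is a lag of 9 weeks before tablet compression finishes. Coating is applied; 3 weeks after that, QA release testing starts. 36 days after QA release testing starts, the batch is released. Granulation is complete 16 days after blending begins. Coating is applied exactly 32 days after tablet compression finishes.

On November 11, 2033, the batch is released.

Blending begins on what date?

May 27, 2033

The batch is released: Nov 11, 2033.
QA release testing starts: Nov 11, 2033 − 36 days = Oct 6, 2033.
Coating is applied: Oct 6, 2033 − 3 weeks = Sep 15, 2033.
Tablet compression finishes: Sep 15, 2033 − 32 days = Aug 14, 2033.
Granulation is complete: Aug 14, 2033 − 9 weeks = Jun 12, 2033.
Blending begins: Jun 12, 2033 − 16 days = May 27, 2033.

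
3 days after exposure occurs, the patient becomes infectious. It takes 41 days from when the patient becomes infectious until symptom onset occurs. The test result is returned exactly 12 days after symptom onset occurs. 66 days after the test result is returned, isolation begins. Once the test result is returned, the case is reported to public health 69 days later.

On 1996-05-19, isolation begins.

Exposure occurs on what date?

1996-01-18

Isolation begins: May 19, 1996.
The test result is returned: May 19, 1996 − 66 days = Mar 14, 1996.
Symptom onset occurs: Mar 14, 1996 − 12 days = Mar 2, 1996.
The patient becomes infectious: Mar 2, 1996 − 41 days = Jan 21, 1996.
Exposure occurs: Jan 21, 1996 − 3 days = Jan 18, 1996.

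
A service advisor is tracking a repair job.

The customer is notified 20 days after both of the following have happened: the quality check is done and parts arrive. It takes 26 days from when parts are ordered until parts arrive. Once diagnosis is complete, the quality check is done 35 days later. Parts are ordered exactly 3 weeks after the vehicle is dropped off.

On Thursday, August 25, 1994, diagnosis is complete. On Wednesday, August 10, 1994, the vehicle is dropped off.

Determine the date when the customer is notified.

Diagnosis is complete: Aug 25, 1994.
The quality check is done: Aug 25, 1994 + 35 days = Sep 29, 1994.
The vehicle is dropped off: Aug 10, 1994.
Parts are ordered: Aug 10, 1994 + 3 weeks = Aug 31, 1994.
Parts arrive: Aug 31, 1994 + 26 days = Sep 26, 1994.
Both prerequisites met — the quality check is done (Sep 29, 1994), parts arrive (Sep 26, 1994); the later is Sep 29, 1994.
The customer is notified: Sep 29, 1994 + 20 days = Oct 19, 1994.

Wednesday, October 19, 1994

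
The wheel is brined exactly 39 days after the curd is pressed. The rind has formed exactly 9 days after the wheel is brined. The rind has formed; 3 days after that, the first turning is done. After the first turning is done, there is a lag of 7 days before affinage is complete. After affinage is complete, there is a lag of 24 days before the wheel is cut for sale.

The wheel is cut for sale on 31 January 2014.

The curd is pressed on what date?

10 November 2013

The wheel is cut for sale: Jan 31, 2014.
Affinage is complete: Jan 31, 2014 − 24 days = Jan 7, 2014.
The first turning is done: Jan 7, 2014 − 7 days = Dec 31, 2013.
The rind has formed: Dec 31, 2013 − 3 days = Dec 28, 2013.
The wheel is brined: Dec 28, 2013 − 9 days = Dec 19, 2013.
The curd is pressed: Dec 19, 2013 − 39 days = Nov 10, 2013.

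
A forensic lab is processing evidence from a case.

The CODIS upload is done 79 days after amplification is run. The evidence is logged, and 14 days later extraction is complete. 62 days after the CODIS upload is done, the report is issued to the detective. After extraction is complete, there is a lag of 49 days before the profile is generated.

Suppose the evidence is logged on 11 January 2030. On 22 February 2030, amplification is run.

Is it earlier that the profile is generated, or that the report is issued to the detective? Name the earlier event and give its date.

The evidence is logged: Jan 11, 2030.
Extraction is complete: Jan 11, 2030 + 14 days = Jan 25, 2030.
The profile is generated: Jan 25, 2030 + 49 days = Mar 15, 2030.
Amplification is run: Feb 22, 2030.
The CODIS upload is done: Feb 22, 2030 + 79 days = May 12, 2030.
The report is issued to the detective: May 12, 2030 + 62 days = Jul 13, 2030.
Comparing: the profile is generated on Mar 15, 2030 vs the report is issued to the detective on Jul 13, 2030. Earlier: the profile is generated.

The profile is generated — 15 March 2030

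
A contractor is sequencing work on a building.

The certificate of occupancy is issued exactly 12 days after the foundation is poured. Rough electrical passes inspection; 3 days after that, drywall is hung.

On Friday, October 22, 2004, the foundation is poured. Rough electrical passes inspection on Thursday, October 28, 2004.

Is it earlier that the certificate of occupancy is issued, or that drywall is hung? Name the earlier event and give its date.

Drywall is hung — Sunday, October 31, 2004

The foundation is poured: Oct 22, 2004.
The certificate of occupancy is issued: Oct 22, 2004 + 12 days = Nov 3, 2004.
Rough electrical passes inspection: Oct 28, 2004.
Drywall is hung: Oct 28, 2004 + 3 days = Oct 31, 2004.
Comparing: the certificate of occupancy is issued on Nov 3, 2004 vs drywall is hung on Oct 31, 2004. Earlier: drywall is hung.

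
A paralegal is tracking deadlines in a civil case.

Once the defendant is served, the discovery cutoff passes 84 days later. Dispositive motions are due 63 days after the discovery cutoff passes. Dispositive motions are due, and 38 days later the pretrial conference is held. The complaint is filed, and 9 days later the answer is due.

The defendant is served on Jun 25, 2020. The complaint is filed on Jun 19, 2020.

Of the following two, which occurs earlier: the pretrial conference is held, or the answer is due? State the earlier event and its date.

The defendant is served: Jun 25, 2020.
The discovery cutoff passes: Jun 25, 2020 + 84 days = Sep 17, 2020.
Dispositive motions are due: Sep 17, 2020 + 63 days = Nov 19, 2020.
The pretrial conference is held: Nov 19, 2020 + 38 days = Dec 27, 2020.
The complaint is filed: Jun 19, 2020.
The answer is due: Jun 19, 2020 + 9 days = Jun 28, 2020.
Comparing: the pretrial conference is held on Dec 27, 2020 vs the answer is due on Jun 28, 2020. Earlier: the answer is due.

The answer is due — Jun 28, 2020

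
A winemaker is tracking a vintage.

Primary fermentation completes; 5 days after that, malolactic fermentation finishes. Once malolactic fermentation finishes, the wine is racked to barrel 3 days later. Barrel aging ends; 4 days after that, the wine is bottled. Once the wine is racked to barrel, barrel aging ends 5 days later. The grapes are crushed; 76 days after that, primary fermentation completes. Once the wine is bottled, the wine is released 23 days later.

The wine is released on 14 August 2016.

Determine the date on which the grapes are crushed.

20 April 2016

The wine is released: Aug 14, 2016.
The wine is bottled: Aug 14, 2016 − 23 days = Jul 22, 2016.
Barrel aging ends: Jul 22, 2016 − 4 days = Jul 18, 2016.
The wine is racked to barrel: Jul 18, 2016 − 5 days = Jul 13, 2016.
Malolactic fermentation finishes: Jul 13, 2016 − 3 days = Jul 10, 2016.
Primary fermentation completes: Jul 10, 2016 − 5 days = Jul 5, 2016.
The grapes are crushed: Jul 5, 2016 − 76 days = Apr 20, 2016.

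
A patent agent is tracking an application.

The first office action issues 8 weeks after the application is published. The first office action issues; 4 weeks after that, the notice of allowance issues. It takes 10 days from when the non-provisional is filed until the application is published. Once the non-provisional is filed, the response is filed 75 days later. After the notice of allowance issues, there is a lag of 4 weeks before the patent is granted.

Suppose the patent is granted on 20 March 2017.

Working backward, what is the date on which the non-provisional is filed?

The patent is granted: Mar 20, 2017.
The notice of allowance issues: Mar 20, 2017 − 4 weeks = Feb 20, 2017.
The first office action issues: Feb 20, 2017 − 4 weeks = Jan 23, 2017.
The application is published: Jan 23, 2017 − 8 weeks = Nov 28, 2016.
The non-provisional is filed: Nov 28, 2016 − 10 days = Nov 18, 2016.

18 November 2016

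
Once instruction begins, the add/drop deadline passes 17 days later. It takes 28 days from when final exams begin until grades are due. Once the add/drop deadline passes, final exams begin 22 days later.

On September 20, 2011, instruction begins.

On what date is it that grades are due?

November 26, 2011

Instruction begins: Sep 20, 2011.
The add/drop deadline passes: Sep 20, 2011 + 17 days = Oct 7, 2011.
Final exams begin: Oct 7, 2011 + 22 days = Oct 29, 2011.
Grades are due: Oct 29, 2011 + 28 days = Nov 26, 2011.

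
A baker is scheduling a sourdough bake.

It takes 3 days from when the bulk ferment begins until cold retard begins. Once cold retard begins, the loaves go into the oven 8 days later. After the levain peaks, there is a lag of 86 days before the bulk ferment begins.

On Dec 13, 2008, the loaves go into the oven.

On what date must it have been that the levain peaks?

Sep 7, 2008

The loaves go into the oven: Dec 13, 2008.
Cold retard begins: Dec 13, 2008 − 8 days = Dec 5, 2008.
The bulk ferment begins: Dec 5, 2008 − 3 days = Dec 2, 2008.
The levain peaks: Dec 2, 2008 − 86 days = Sep 7, 2008.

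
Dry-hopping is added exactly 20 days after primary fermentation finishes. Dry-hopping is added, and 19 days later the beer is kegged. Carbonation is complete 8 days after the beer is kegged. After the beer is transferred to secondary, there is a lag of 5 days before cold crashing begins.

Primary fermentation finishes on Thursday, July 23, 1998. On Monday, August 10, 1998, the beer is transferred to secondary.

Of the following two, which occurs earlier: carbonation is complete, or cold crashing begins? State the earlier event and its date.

Primary fermentation finishes: Jul 23, 1998.
Dry-hopping is added: Jul 23, 1998 + 20 days = Aug 12, 1998.
The beer is kegged: Aug 12, 1998 + 19 days = Aug 31, 1998.
Carbonation is complete: Aug 31, 1998 + 8 days = Sep 8, 1998.
The beer is transferred to secondary: Aug 10, 1998.
Cold crashing begins: Aug 10, 1998 + 5 days = Aug 15, 1998.
Comparing: carbonation is complete on Sep 8, 1998 vs cold crashing begins on Aug 15, 1998. Earlier: cold crashing begins.

Cold crashing begins — Saturday, August 15, 1998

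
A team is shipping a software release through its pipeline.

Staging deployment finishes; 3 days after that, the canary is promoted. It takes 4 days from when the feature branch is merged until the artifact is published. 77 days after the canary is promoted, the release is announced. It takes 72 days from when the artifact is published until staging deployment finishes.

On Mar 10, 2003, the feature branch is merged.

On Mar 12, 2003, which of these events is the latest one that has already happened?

The feature branch is merged: Mar 10, 2003.
The artifact is published: Mar 10, 2003 + 4 days = Mar 14, 2003.
Staging deployment finishes: Mar 14, 2003 + 72 days = May 25, 2003.
The canary is promoted: May 25, 2003 + 3 days = May 28, 2003.
The release is announced: May 28, 2003 + 77 days = Aug 13, 2003.
Mar 12, 2003 falls between when the feature branch is merged (Mar 10, 2003) and when the artifact is published (Mar 14, 2003).

The feature branch is merged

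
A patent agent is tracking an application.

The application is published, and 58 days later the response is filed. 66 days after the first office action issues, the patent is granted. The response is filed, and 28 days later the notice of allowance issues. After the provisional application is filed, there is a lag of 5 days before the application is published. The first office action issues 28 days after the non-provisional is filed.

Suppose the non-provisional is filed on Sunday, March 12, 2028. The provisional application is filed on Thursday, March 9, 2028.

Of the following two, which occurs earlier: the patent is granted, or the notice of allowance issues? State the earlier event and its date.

The non-provisional is filed: Mar 12, 2028.
The first office action issues: Mar 12, 2028 + 28 days = Apr 9, 2028.
The patent is granted: Apr 9, 2028 + 66 days = Jun 14, 2028.
The provisional application is filed: Mar 9, 2028.
The application is published: Mar 9, 2028 + 5 days = Mar 14, 2028.
The response is filed: Mar 14, 2028 + 58 days = May 11, 2028.
The notice of allowance issues: May 11, 2028 + 28 days = Jun 8, 2028.
Comparing: the patent is granted on Jun 14, 2028 vs the notice of allowance issues on Jun 8, 2028. Earlier: the notice of allowance issues.

The notice of allowance issues — Thursday, June 8, 2028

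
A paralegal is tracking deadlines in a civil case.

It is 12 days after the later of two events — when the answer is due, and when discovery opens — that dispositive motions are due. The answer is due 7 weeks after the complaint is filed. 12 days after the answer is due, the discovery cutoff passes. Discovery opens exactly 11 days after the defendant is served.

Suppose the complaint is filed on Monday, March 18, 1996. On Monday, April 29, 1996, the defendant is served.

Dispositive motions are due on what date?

Wednesday, May 22, 1996

The complaint is filed: Mar 18, 1996.
The answer is due: Mar 18, 1996 + 7 weeks = May 6, 1996.
The defendant is served: Apr 29, 1996.
Discovery opens: Apr 29, 1996 + 11 days = May 10, 1996.
Both prerequisites met — the answer is due (May 6, 1996), discovery opens (May 10, 1996); the later is May 10, 1996.
Dispositive motions are due: May 10, 1996 + 12 days = May 22, 1996.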